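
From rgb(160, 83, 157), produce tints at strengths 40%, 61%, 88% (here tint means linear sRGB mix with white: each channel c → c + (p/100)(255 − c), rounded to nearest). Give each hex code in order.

#c698c4, #dabcd9, #f4eaf3

40%: (160 + 38 = 198→198, 83 + 68.8 = 151.8→152, 157 + 39.2 = 196.2→196) → #c698c4
61%: (160 + 57.95 = 217.95→218, 83 + 104.92 = 187.92→188, 157 + 59.78 = 216.78→217) → #dabcd9
88%: (160 + 83.6 = 243.6→244, 83 + 151.36 = 234.36→234, 157 + 86.24 = 243.24→243) → #f4eaf3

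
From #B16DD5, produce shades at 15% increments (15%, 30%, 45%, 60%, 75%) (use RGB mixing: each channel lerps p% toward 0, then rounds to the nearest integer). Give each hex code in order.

#B16DD5 is rgb(177, 109, 213).
15%: (177 − 26.55 = 150.45→150, 109 − 16.35 = 92.65→93, 213 − 31.95 = 181.05→181) → #965DB5
30%: (177 − 53.1 = 123.9→124, 109 − 32.7 = 76.3→76, 213 − 63.9 = 149.1→149) → #7C4C95
45%: (177 − 79.65 = 97.35→97, 109 − 49.05 = 59.95→60, 213 − 95.85 = 117.15→117) → #613C75
60%: (177 − 106.2 = 70.8→71, 109 − 65.4 = 43.6→44, 213 − 127.8 = 85.2→85) → #472C55
75%: (177 − 132.75 = 44.25→44, 109 − 81.75 = 27.25→27, 213 − 159.75 = 53.25→53) → #2C1B35

#965DB5, #7C4C95, #613C75, #472C55, #2C1B35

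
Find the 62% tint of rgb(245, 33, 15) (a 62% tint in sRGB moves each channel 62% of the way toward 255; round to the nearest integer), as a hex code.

#fbaba4

Lerp each channel 62% toward 255:
  R: 245 + 0.62×(255−245) = 245 + 6.2 = 251.2 → 251
  G: 33 + 137.64 = 170.64 → 171
  B: 15 + 148.8 = 163.8 → 164
rgb(251, 171, 164) = #fbaba4.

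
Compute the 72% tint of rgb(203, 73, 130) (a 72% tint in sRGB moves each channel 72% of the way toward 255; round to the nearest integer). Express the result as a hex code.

#F0CCDC

A 72% tint moves each channel 72% toward 255:
  R: 203 + 0.72×(255−203) = 203 + 37.44 = 240.44 → 240
  G: 73 + 0.72×(255−73) = 73 + 131.04 = 204.04 → 204
  B: 130 + 90 = 220 → 220
rgb(240, 204, 220) = #F0CCDC.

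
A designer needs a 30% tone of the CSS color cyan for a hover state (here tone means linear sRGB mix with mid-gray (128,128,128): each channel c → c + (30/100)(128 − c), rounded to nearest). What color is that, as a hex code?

#26D9D9

CSS cyan is rgb(0, 255, 255).
Lerp each channel 30% toward 128:
  R: 0 + 38.4 = 38.4 → 38
  G: 255 + 0.3×(128−255) = 255 − 38.1 = 216.9 → 217
  B: 255 − 38.1 = 216.9 → 217
rgb(38, 217, 217) = #26D9D9.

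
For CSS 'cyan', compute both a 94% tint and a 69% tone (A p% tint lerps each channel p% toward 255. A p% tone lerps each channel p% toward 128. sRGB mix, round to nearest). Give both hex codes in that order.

CSS cyan is rgb(0, 255, 255).
94% tint:
  R: 0 + 0.94×(255−0) = 0 + 239.7 = 239.7 → 240
  G: 255 + 0.94×(255−255) = 255 + 0 = 255 → 255
  B: 255 + 0 = 255 → 255
  → #f0ffff
69% tone:
  R: 0 + 0.69×(128−0) = 0 + 88.32 = 88.32 → 88
  G: 255 + 0.69×(128−255) = 255 − 87.63 = 167.37 → 167
  B: 255 + 0.69×(128−255) = 255 − 87.63 = 167.37 → 167
  → #58a7a7

#f0ffff, #58a7a7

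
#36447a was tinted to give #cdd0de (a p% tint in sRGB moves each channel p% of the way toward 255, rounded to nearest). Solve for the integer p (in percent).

#36447a is rgb(54, 68, 122); #cdd0de is rgb(205, 208, 222).
On the R channel (widest range): 205 ≈ 54 + (p/100)(255 − 54), so p ≈ 100×(205 − 54)/(255 − 54) = 15100/201 = 75.12.
p = 75 reproduces all three channels after rounding.

75%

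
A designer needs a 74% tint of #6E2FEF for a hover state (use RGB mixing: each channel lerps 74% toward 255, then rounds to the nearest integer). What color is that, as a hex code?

#D9C9FB

#6E2FEF is rgb(110, 47, 239).
Lerp each channel 74% toward 255:
  R: 110 + 0.74×(255−110) = 110 + 107.3 = 217.3 → 217
  G: 47 + 153.92 = 200.92 → 201
  B: 239 + 11.84 = 250.84 → 251
rgb(217, 201, 251) = #D9C9FB.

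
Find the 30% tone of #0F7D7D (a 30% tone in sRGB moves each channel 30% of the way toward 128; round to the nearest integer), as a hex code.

#317E7E

#0F7D7D is rgb(15, 125, 125).
Per channel, c → c + 0.3(128 − c):
  R: 15 + 0.3×(128−15) = 15 + 33.9 = 48.9 → 49
  G: 125 + 0.3×(128−125) = 125 + 0.9 = 125.9 → 126
  B: 125 + 0.9 = 125.9 → 126
rgb(49, 126, 126) = #317E7E.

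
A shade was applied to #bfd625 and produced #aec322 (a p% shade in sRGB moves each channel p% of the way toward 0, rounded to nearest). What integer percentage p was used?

9%

#bfd625 is rgb(191, 214, 37); #aec322 is rgb(174, 195, 34).
On the G channel (widest range): 195 ≈ 214 + (p/100)(0 − 214), so p ≈ 100×(195 − 214)/(0 − 214) = -1900/-214 = 8.88.
p = 9 reproduces all three channels after rounding.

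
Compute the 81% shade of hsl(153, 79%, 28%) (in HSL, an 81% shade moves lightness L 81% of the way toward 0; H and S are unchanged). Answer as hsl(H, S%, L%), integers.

hsl(153, 79%, 5%)

L moves 81% from 28 toward 0: 28 − 22.68 = 5.32 → 5.
H and S are unchanged.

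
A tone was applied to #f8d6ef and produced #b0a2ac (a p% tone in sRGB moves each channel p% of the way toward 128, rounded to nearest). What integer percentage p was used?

60%

#f8d6ef is rgb(248, 214, 239); #b0a2ac is rgb(176, 162, 172).
On the R channel (widest range): 176 ≈ 248 + (p/100)(128 − 248), so p ≈ 100×(176 − 248)/(128 − 248) = -7200/-120 = 60.00.
p = 60 reproduces all three channels after rounding.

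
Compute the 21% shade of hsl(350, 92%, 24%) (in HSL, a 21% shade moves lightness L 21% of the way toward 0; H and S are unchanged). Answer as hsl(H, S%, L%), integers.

hsl(350, 92%, 19%)

L moves 21% from 24 toward 0: 24 − 5.04 = 18.96 → 19.
H and S are unchanged.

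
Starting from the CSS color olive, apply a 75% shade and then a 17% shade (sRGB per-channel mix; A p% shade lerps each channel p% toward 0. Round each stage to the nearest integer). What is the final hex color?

#1B1B00

CSS olive is rgb(128, 128, 0).
A 75% shade moves each channel 75% toward 0:
  R: 128 + 0.75×(0−128) = 128 − 96 = 32 → 32
  G: 128 − 96 = 32 → 32
  B: 0 + 0 = 0 → 0
After the shade: rgb(32, 32, 0) = #202000.
Lerp each channel 17% toward 0:
  R: 32 + 0.17×(0−32) = 32 − 5.44 = 26.56 → 27
  G: 32 − 5.44 = 26.56 → 27
  B: 0 + 0 = 0 → 0
rgb(27, 27, 0) = #1B1B00.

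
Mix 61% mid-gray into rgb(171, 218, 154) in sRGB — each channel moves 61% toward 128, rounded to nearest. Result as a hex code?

Per channel, c → c + 0.61(128 − c):
  R: 171 − 26.23 = 144.77 → 145
  G: 218 − 54.9 = 163.1 → 163
  B: 154 − 15.86 = 138.14 → 138
rgb(145, 163, 138) = #91a38a.

#91a38a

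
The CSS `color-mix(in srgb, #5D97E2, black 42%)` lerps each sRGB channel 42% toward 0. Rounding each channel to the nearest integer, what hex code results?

#5D97E2 is rgb(93, 151, 226).
Per channel, c → c + 0.42(0 − c):
  R: 93 + 0.42×(0−93) = 93 − 39.06 = 53.94 → 54
  G: 151 − 63.42 = 87.58 → 88
  B: 226 − 94.92 = 131.08 → 131
rgb(54, 88, 131) = #365883.

#365883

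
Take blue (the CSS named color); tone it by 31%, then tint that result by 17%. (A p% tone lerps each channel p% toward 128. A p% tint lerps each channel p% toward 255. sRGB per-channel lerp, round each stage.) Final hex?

CSS blue is rgb(0, 0, 255).
Lerp each channel 31% toward 128:
  R: 0 + 0.31×(128−0) = 0 + 39.68 = 39.68 → 40
  G: 0 + 0.31×(128−0) = 0 + 39.68 = 39.68 → 40
  B: 255 − 39.37 = 215.63 → 216
After the tone: rgb(40, 40, 216) = #2828D8.
Per channel, c → c + 0.17(255 − c):
  R: 40 + 36.55 = 76.55 → 77
  G: 40 + 36.55 = 76.55 → 77
  B: 216 + 0.17×(255−216) = 216 + 6.63 = 222.63 → 223
rgb(77, 77, 223) = #4D4DDF.

#4D4DDF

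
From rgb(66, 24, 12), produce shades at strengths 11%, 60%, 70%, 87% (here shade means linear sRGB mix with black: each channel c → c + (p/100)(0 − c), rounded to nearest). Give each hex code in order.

11%: (66 − 7.26 = 58.74→59, 24 − 2.64 = 21.36→21, 12 − 1.32 = 10.68→11) → #3b150b
60%: (66 − 39.6 = 26.4→26, 24 − 14.4 = 9.6→10, 12 − 7.2 = 4.8→5) → #1a0a05
70%: (66 − 46.2 = 19.8→20, 24 − 16.8 = 7.2→7, 12 − 8.4 = 3.6→4) → #140704
87%: (66 − 57.42 = 8.58→9, 24 − 20.88 = 3.12→3, 12 − 10.44 = 1.56→2) → #090302

#3b150b, #1a0a05, #140704, #090302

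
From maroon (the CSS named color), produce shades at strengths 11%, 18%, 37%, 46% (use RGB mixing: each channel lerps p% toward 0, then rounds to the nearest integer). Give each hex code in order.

CSS maroon is rgb(128, 0, 0).
11%: (128 − 14.08 = 113.92→114, 0→0, 0→0) → #720000
18%: (128 − 23.04 = 104.96→105, 0→0, 0→0) → #690000
37%: (128 − 47.36 = 80.64→81, 0→0, 0→0) → #510000
46%: (128 − 58.88 = 69.12→69, 0→0, 0→0) → #450000

#720000, #690000, #510000, #450000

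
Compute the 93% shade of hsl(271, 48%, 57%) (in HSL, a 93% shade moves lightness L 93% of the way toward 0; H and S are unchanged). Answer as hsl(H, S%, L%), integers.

L moves 93% from 57 toward 0: 57 − 53.01 = 3.99 → 4.
H and S are unchanged.

hsl(271, 48%, 4%)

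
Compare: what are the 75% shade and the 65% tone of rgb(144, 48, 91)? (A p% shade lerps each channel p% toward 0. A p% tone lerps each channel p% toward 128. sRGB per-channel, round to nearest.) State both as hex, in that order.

75% shade:
  R: 144 + 0.75×(0−144) = 144 − 108 = 36 → 36
  G: 48 + 0.75×(0−48) = 48 − 36 = 12 → 12
  B: 91 − 68.25 = 22.75 → 23
  → #240c17
65% tone:
  R: 144 − 10.4 = 133.6 → 134
  G: 48 + 0.65×(128−48) = 48 + 52 = 100 → 100
  B: 91 + 0.65×(128−91) = 91 + 24.05 = 115.05 → 115
  → #866473

#240c17, #866473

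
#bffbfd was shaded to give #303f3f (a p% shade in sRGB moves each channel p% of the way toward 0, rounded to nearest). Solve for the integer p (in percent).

75%

#bffbfd is rgb(191, 251, 253); #303f3f is rgb(48, 63, 63).
On the B channel (widest range): 63 ≈ 253 + (p/100)(0 − 253), so p ≈ 100×(63 − 253)/(0 − 253) = -19000/-253 = 75.10.
p = 75 reproduces all three channels after rounding.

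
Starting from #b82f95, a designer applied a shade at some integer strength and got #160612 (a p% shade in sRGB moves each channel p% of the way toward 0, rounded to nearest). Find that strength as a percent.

88%

#b82f95 is rgb(184, 47, 149); #160612 is rgb(22, 6, 18).
On the R channel (widest range): 22 ≈ 184 + (p/100)(0 − 184), so p ≈ 100×(22 − 184)/(0 − 184) = -16200/-184 = 88.04.
p = 88 reproduces all three channels after rounding.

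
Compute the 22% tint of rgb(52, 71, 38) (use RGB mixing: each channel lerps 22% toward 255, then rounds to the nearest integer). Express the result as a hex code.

Per channel, c → c + 0.22(255 − c):
  R: 52 + 0.22×(255−52) = 52 + 44.66 = 96.66 → 97
  G: 71 + 0.22×(255−71) = 71 + 40.48 = 111.48 → 111
  B: 38 + 0.22×(255−38) = 38 + 47.74 = 85.74 → 86
rgb(97, 111, 86) = #616F56.

#616F56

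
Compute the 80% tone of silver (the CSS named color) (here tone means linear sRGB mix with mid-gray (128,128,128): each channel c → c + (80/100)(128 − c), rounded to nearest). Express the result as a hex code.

CSS silver is rgb(192, 192, 192).
Lerp each channel 80% toward 128:
  R: 192 + 0.8×(128−192) = 192 − 51.2 = 140.8 → 141
  G: 192 + 0.8×(128−192) = 192 − 51.2 = 140.8 → 141
  B: 192 − 51.2 = 140.8 → 141
rgb(141, 141, 141) = #8D8D8D.

#8D8D8D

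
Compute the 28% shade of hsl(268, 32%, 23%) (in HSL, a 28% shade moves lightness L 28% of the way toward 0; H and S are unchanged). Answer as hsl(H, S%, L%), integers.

L moves 28% from 23 toward 0: 23 − 6.44 = 16.56 → 17.
H and S are unchanged.

hsl(268, 32%, 17%)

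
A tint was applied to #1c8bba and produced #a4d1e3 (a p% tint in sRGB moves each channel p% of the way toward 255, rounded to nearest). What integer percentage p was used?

#1c8bba is rgb(28, 139, 186); #a4d1e3 is rgb(164, 209, 227).
On the R channel (widest range): 164 ≈ 28 + (p/100)(255 − 28), so p ≈ 100×(164 − 28)/(255 − 28) = 13600/227 = 59.91.
p = 60 reproduces all three channels after rounding.

60%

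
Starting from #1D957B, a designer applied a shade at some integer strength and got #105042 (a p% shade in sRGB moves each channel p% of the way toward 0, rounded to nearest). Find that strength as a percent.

46%

#1D957B is rgb(29, 149, 123); #105042 is rgb(16, 80, 66).
On the G channel (widest range): 80 ≈ 149 + (p/100)(0 − 149), so p ≈ 100×(80 − 149)/(0 − 149) = -6900/-149 = 46.31.
p = 46 reproduces all three channels after rounding.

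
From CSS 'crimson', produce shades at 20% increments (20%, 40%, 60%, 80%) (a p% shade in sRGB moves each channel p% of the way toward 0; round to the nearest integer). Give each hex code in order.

CSS crimson is rgb(220, 20, 60).
20%: (220 − 44 = 176→176, 20 − 4 = 16→16, 60 − 12 = 48→48) → #B01030
40%: (220 − 88 = 132→132, 20 − 8 = 12→12, 60 − 24 = 36→36) → #840C24
60%: (220 − 132 = 88→88, 20 − 12 = 8→8, 60 − 36 = 24→24) → #580818
80%: (220 − 176 = 44→44, 20 − 16 = 4→4, 60 − 48 = 12→12) → #2C040C

#B01030, #840C24, #580818, #2C040C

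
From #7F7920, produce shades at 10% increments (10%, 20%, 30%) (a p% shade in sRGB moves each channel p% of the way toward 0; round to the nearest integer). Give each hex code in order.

#726D1D, #66611A, #595516

#7F7920 is rgb(127, 121, 32).
10%: (127 − 12.7 = 114.3→114, 121 − 12.1 = 108.9→109, 32 − 3.2 = 28.8→29) → #726D1D
20%: (127 − 25.4 = 101.6→102, 121 − 24.2 = 96.8→97, 32 − 6.4 = 25.6→26) → #66611A
30%: (127 − 38.1 = 88.9→89, 121 − 36.3 = 84.7→85, 32 − 9.6 = 22.4→22) → #595516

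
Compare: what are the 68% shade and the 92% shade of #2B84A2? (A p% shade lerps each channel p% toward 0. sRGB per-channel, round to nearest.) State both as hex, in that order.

#2B84A2 is rgb(43, 132, 162).
68% shade:
  R: 43 − 29.24 = 13.76 → 14
  G: 132 + 0.68×(0−132) = 132 − 89.76 = 42.24 → 42
  B: 162 + 0.68×(0−162) = 162 − 110.16 = 51.84 → 52
  → #0E2A34
92% shade:
  R: 43 + 0.92×(0−43) = 43 − 39.56 = 3.44 → 3
  G: 132 + 0.92×(0−132) = 132 − 121.44 = 10.56 → 11
  B: 162 + 0.92×(0−162) = 162 − 149.04 = 12.96 → 13
  → #030B0D

#0E2A34, #030B0D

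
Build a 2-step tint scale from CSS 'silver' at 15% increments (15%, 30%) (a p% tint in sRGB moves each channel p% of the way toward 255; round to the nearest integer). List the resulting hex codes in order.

#C9C9C9, #D3D3D3

CSS silver is rgb(192, 192, 192).
15%: (192 + 9.45 = 201.45→201, 192 + 9.45 = 201.45→201, 192 + 9.45 = 201.45→201) → #C9C9C9
30%: (192 + 18.9 = 210.9→211, 192 + 18.9 = 210.9→211, 192 + 18.9 = 210.9→211) → #D3D3D3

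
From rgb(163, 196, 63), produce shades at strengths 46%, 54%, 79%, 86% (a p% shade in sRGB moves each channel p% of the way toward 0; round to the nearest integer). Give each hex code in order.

46%: (163 − 74.98 = 88.02→88, 196 − 90.16 = 105.84→106, 63 − 28.98 = 34.02→34) → #586A22
54%: (163 − 88.02 = 74.98→75, 196 − 105.84 = 90.16→90, 63 − 34.02 = 28.98→29) → #4B5A1D
79%: (163 − 128.77 = 34.23→34, 196 − 154.84 = 41.16→41, 63 − 49.77 = 13.23→13) → #22290D
86%: (163 − 140.18 = 22.82→23, 196 − 168.56 = 27.44→27, 63 − 54.18 = 8.82→9) → #171B09

#586A22, #4B5A1D, #22290D, #171B09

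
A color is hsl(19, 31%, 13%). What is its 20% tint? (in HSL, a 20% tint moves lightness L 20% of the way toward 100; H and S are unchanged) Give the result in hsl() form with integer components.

L moves 20% from 13 toward 100: 13 + 17.4 = 30.4 → 30.
H and S are unchanged.

hsl(19, 31%, 30%)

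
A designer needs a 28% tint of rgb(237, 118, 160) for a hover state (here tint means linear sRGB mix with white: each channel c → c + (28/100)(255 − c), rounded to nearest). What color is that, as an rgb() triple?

rgb(242, 156, 187)

A 28% tint moves each channel 28% toward 255:
  R: 237 + 0.28×(255−237) = 237 + 5.04 = 242.04 → 242
  G: 118 + 38.36 = 156.36 → 156
  B: 160 + 26.6 = 186.6 → 187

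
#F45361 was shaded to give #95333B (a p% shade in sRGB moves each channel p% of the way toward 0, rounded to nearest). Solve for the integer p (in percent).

39%

#F45361 is rgb(244, 83, 97); #95333B is rgb(149, 51, 59).
On the R channel (widest range): 149 ≈ 244 + (p/100)(0 − 244), so p ≈ 100×(149 − 244)/(0 − 244) = -9500/-244 = 38.93.
p = 39 reproduces all three channels after rounding.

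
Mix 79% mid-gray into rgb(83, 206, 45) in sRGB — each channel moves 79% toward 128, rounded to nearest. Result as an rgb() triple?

A 79% tone moves each channel 79% toward 128:
  R: 83 + 0.79×(128−83) = 83 + 35.55 = 118.55 → 119
  G: 206 − 61.62 = 144.38 → 144
  B: 45 + 0.79×(128−45) = 45 + 65.57 = 110.57 → 111

rgb(119, 144, 111)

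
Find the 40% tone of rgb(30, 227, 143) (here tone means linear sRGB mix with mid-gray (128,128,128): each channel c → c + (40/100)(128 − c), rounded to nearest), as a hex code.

A 40% tone moves each channel 40% toward 128:
  R: 30 + 39.2 = 69.2 → 69
  G: 227 + 0.4×(128−227) = 227 − 39.6 = 187.4 → 187
  B: 143 + 0.4×(128−143) = 143 − 6 = 137 → 137
rgb(69, 187, 137) = #45BB89.

#45BB89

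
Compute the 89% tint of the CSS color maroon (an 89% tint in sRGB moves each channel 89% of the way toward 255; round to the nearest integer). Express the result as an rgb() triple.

rgb(241, 227, 227)

CSS maroon is rgb(128, 0, 0).
An 89% tint moves each channel 89% toward 255:
  R: 128 + 0.89×(255−128) = 128 + 113.03 = 241.03 → 241
  G: 0 + 0.89×(255−0) = 0 + 226.95 = 226.95 → 227
  B: 0 + 0.89×(255−0) = 0 + 226.95 = 226.95 → 227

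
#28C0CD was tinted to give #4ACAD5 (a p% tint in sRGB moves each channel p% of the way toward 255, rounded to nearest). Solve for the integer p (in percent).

#28C0CD is rgb(40, 192, 205); #4ACAD5 is rgb(74, 202, 213).
On the R channel (widest range): 74 ≈ 40 + (p/100)(255 − 40), so p ≈ 100×(74 − 40)/(255 − 40) = 3400/215 = 15.81.
p = 16 reproduces all three channels after rounding.

16%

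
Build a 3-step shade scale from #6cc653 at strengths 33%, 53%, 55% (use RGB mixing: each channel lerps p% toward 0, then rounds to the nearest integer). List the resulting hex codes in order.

#488538, #335d27, #315925

#6cc653 is rgb(108, 198, 83).
33%: (108 − 35.64 = 72.36→72, 198 − 65.34 = 132.66→133, 83 − 27.39 = 55.61→56) → #488538
53%: (108 − 57.24 = 50.76→51, 198 − 104.94 = 93.06→93, 83 − 43.99 = 39.01→39) → #335d27
55%: (108 − 59.4 = 48.6→49, 198 − 108.9 = 89.1→89, 83 − 45.65 = 37.35→37) → #315925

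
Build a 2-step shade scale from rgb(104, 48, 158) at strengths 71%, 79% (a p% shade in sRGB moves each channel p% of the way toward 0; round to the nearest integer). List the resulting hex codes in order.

71%: (104 − 73.84 = 30.16→30, 48 − 34.08 = 13.92→14, 158 − 112.18 = 45.82→46) → #1E0E2E
79%: (104 − 82.16 = 21.84→22, 48 − 37.92 = 10.08→10, 158 − 124.82 = 33.18→33) → #160A21

#1E0E2E, #160A21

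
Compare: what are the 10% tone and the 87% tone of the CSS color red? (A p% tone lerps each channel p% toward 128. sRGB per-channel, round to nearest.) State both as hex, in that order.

CSS red is rgb(255, 0, 0).
10% tone:
  R: 255 + 0.1×(128−255) = 255 − 12.7 = 242.3 → 242
  G: 0 + 0.1×(128−0) = 0 + 12.8 = 12.8 → 13
  B: 0 + 0.1×(128−0) = 0 + 12.8 = 12.8 → 13
  → #f20d0d
87% tone:
  R: 255 − 110.49 = 144.51 → 145
  G: 0 + 0.87×(128−0) = 0 + 111.36 = 111.36 → 111
  B: 0 + 111.36 = 111.36 → 111
  → #916f6f

#f20d0d, #916f6f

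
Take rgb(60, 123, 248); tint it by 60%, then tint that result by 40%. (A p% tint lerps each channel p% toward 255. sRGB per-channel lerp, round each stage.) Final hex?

#D0DFFD

Lerp each channel 60% toward 255:
  R: 60 + 117 = 177 → 177
  G: 123 + 0.6×(255−123) = 123 + 79.2 = 202.2 → 202
  B: 248 + 4.2 = 252.2 → 252
After the tint: rgb(177, 202, 252) = #B1CAFC.
Lerp each channel 40% toward 255:
  R: 177 + 31.2 = 208.2 → 208
  G: 202 + 0.4×(255−202) = 202 + 21.2 = 223.2 → 223
  B: 252 + 1.2 = 253.2 → 253
rgb(208, 223, 253) = #D0DFFD.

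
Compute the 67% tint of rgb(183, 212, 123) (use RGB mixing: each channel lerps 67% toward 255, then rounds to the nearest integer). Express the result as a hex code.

A 67% tint moves each channel 67% toward 255:
  R: 183 + 0.67×(255−183) = 183 + 48.24 = 231.24 → 231
  G: 212 + 0.67×(255−212) = 212 + 28.81 = 240.81 → 241
  B: 123 + 0.67×(255−123) = 123 + 88.44 = 211.44 → 211
rgb(231, 241, 211) = #E7F1D3.

#E7F1D3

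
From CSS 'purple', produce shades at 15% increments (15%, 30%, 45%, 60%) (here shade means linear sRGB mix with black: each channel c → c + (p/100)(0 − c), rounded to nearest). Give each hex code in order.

CSS purple is rgb(128, 0, 128).
15%: (128 − 19.2 = 108.8→109, 0→0, 128 − 19.2 = 108.8→109) → #6D006D
30%: (128 − 38.4 = 89.6→90, 0→0, 128 − 38.4 = 89.6→90) → #5A005A
45%: (128 − 57.6 = 70.4→70, 0→0, 128 − 57.6 = 70.4→70) → #460046
60%: (128 − 76.8 = 51.2→51, 0→0, 128 − 76.8 = 51.2→51) → #330033

#6D006D, #5A005A, #460046, #330033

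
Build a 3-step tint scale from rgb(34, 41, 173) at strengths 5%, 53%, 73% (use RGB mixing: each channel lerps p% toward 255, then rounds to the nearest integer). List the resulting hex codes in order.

5%: (34 + 11.05 = 45.05→45, 41 + 10.7 = 51.7→52, 173 + 4.1 = 177.1→177) → #2d34b1
53%: (34 + 117.13 = 151.13→151, 41 + 113.42 = 154.42→154, 173 + 43.46 = 216.46→216) → #979ad8
73%: (34 + 161.33 = 195.33→195, 41 + 156.22 = 197.22→197, 173 + 59.86 = 232.86→233) → #c3c5e9

#2d34b1, #979ad8, #c3c5e9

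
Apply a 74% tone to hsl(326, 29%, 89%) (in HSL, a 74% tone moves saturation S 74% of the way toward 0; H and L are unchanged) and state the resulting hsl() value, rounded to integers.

S moves 74% from 29 toward 0: 29 − 21.46 = 7.54 → 8.
H and L are unchanged.

hsl(326, 8%, 89%)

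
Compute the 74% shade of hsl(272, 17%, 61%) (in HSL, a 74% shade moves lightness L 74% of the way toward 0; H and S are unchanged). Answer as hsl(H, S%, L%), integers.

L moves 74% from 61 toward 0: 61 − 45.14 = 15.86 → 16.
H and S are unchanged.

hsl(272, 17%, 16%)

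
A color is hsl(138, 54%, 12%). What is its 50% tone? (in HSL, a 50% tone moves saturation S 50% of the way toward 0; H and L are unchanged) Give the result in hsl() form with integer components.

S moves 50% from 54 toward 0: 54 − 27 = 27 → 27.
H and L are unchanged.

hsl(138, 27%, 12%)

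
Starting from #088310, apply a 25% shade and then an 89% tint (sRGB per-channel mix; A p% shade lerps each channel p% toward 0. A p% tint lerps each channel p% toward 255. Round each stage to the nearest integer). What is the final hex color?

#088310 is rgb(8, 131, 16).
Per channel, c → c + 0.25(0 − c):
  R: 8 + 0.25×(0−8) = 8 − 2 = 6 → 6
  G: 131 + 0.25×(0−131) = 131 − 32.75 = 98.25 → 98
  B: 16 + 0.25×(0−16) = 16 − 4 = 12 → 12
After the shade: rgb(6, 98, 12) = #06620c.
An 89% tint moves each channel 89% toward 255:
  R: 6 + 0.89×(255−6) = 6 + 221.61 = 227.61 → 228
  G: 98 + 0.89×(255−98) = 98 + 139.73 = 237.73 → 238
  B: 12 + 0.89×(255−12) = 12 + 216.27 = 228.27 → 228
rgb(228, 238, 228) = #e4eee4.

#e4eee4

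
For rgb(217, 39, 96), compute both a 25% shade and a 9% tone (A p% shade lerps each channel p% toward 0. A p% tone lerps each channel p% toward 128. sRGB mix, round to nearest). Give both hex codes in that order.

25% shade:
  R: 217 + 0.25×(0−217) = 217 − 54.25 = 162.75 → 163
  G: 39 − 9.75 = 29.25 → 29
  B: 96 + 0.25×(0−96) = 96 − 24 = 72 → 72
  → #A31D48
9% tone:
  R: 217 + 0.09×(128−217) = 217 − 8.01 = 208.99 → 209
  G: 39 + 0.09×(128−39) = 39 + 8.01 = 47.01 → 47
  B: 96 + 2.88 = 98.88 → 99
  → #D12F63

#A31D48, #D12F63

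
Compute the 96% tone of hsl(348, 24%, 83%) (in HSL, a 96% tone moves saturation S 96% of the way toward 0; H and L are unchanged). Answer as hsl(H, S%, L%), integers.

hsl(348, 1%, 83%)

S moves 96% from 24 toward 0: 24 − 23.04 = 0.96 → 1.
H and L are unchanged.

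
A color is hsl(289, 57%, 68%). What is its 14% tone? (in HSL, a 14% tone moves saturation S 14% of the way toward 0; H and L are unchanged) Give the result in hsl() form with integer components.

S moves 14% from 57 toward 0: 57 − 7.98 = 49.02 → 49.
H and L are unchanged.

hsl(289, 49%, 68%)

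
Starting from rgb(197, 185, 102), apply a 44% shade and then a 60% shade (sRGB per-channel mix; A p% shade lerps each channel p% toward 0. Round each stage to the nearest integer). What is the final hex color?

#2c2a17

Per channel, c → c + 0.44(0 − c):
  R: 197 − 86.68 = 110.32 → 110
  G: 185 − 81.4 = 103.6 → 104
  B: 102 + 0.44×(0−102) = 102 − 44.88 = 57.12 → 57
After the shade: rgb(110, 104, 57) = #6e6839.
Lerp each channel 60% toward 0:
  R: 110 + 0.6×(0−110) = 110 − 66 = 44 → 44
  G: 104 + 0.6×(0−104) = 104 − 62.4 = 41.6 → 42
  B: 57 + 0.6×(0−57) = 57 − 34.2 = 22.8 → 23
rgb(44, 42, 23) = #2c2a17.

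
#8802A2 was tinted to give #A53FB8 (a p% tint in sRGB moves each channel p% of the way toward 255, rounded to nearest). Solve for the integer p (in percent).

#8802A2 is rgb(136, 2, 162); #A53FB8 is rgb(165, 63, 184).
On the G channel (widest range): 63 ≈ 2 + (p/100)(255 − 2), so p ≈ 100×(63 − 2)/(255 − 2) = 6100/253 = 24.11.
p = 24 reproduces all three channels after rounding.

24%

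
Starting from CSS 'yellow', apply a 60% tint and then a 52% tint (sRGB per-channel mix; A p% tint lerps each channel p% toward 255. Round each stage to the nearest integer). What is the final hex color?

#FFFFCE

CSS yellow is rgb(255, 255, 0).
Lerp each channel 60% toward 255:
  R: 255 + 0.6×(255−255) = 255 + 0 = 255 → 255
  G: 255 + 0 = 255 → 255
  B: 0 + 0.6×(255−0) = 0 + 153 = 153 → 153
After the tint: rgb(255, 255, 153) = #FFFF99.
A 52% tint moves each channel 52% toward 255:
  R: 255 + 0.52×(255−255) = 255 + 0 = 255 → 255
  G: 255 + 0.52×(255−255) = 255 + 0 = 255 → 255
  B: 153 + 0.52×(255−153) = 153 + 53.04 = 206.04 → 206
rgb(255, 255, 206) = #FFFFCE.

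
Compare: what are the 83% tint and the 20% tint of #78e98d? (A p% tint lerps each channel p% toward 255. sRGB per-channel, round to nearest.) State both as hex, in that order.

#78e98d is rgb(120, 233, 141).
83% tint:
  R: 120 + 112.05 = 232.05 → 232
  G: 233 + 0.83×(255−233) = 233 + 18.26 = 251.26 → 251
  B: 141 + 94.62 = 235.62 → 236
  → #e8fbec
20% tint:
  R: 120 + 0.2×(255−120) = 120 + 27 = 147 → 147
  G: 233 + 0.2×(255−233) = 233 + 4.4 = 237.4 → 237
  B: 141 + 0.2×(255−141) = 141 + 22.8 = 163.8 → 164
  → #93eda4

#e8fbec, #93eda4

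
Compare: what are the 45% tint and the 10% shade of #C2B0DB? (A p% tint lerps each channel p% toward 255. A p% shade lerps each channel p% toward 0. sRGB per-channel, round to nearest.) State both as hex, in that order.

#DDD4EB, #AF9EC5

#C2B0DB is rgb(194, 176, 219).
45% tint:
  R: 194 + 27.45 = 221.45 → 221
  G: 176 + 0.45×(255−176) = 176 + 35.55 = 211.55 → 212
  B: 219 + 0.45×(255−219) = 219 + 16.2 = 235.2 → 235
  → #DDD4EB
10% shade:
  R: 194 + 0.1×(0−194) = 194 − 19.4 = 174.6 → 175
  G: 176 + 0.1×(0−176) = 176 − 17.6 = 158.4 → 158
  B: 219 − 21.9 = 197.1 → 197
  → #AF9EC5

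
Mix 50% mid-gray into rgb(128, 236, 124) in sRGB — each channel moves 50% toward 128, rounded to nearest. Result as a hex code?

Lerp each channel 50% toward 128:
  R: 128 + 0.5×(128−128) = 128 + 0 = 128 → 128
  G: 236 + 0.5×(128−236) = 236 − 54 = 182 → 182
  B: 124 + 0.5×(128−124) = 124 + 2 = 126 → 126
rgb(128, 182, 126) = #80b67e.

#80b67e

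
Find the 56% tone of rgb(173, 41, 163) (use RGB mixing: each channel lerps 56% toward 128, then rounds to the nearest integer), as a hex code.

#945a8f

Lerp each channel 56% toward 128:
  R: 173 + 0.56×(128−173) = 173 − 25.2 = 147.8 → 148
  G: 41 + 0.56×(128−41) = 41 + 48.72 = 89.72 → 90
  B: 163 − 19.6 = 143.4 → 143
rgb(148, 90, 143) = #945a8f.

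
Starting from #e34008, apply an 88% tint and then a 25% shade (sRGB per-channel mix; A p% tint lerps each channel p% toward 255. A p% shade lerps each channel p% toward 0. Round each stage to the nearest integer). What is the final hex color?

#bdaea9

#e34008 is rgb(227, 64, 8).
An 88% tint moves each channel 88% toward 255:
  R: 227 + 24.64 = 251.64 → 252
  G: 64 + 0.88×(255−64) = 64 + 168.08 = 232.08 → 232
  B: 8 + 217.36 = 225.36 → 225
After the tint: rgb(252, 232, 225) = #fce8e1.
Per channel, c → c + 0.25(0 − c):
  R: 252 − 63 = 189 → 189
  G: 232 + 0.25×(0−232) = 232 − 58 = 174 → 174
  B: 225 − 56.25 = 168.75 → 169
rgb(189, 174, 169) = #bdaea9.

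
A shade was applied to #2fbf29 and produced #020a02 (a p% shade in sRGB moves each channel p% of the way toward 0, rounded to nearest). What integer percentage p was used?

95%

#2fbf29 is rgb(47, 191, 41); #020a02 is rgb(2, 10, 2).
On the G channel (widest range): 10 ≈ 191 + (p/100)(0 − 191), so p ≈ 100×(10 − 191)/(0 − 191) = -18100/-191 = 94.76.
p = 95 reproduces all three channels after rounding.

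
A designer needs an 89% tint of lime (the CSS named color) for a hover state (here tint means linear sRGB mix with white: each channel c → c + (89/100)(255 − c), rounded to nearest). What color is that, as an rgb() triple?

CSS lime is rgb(0, 255, 0).
An 89% tint moves each channel 89% toward 255:
  R: 0 + 0.89×(255−0) = 0 + 226.95 = 226.95 → 227
  G: 255 + 0.89×(255−255) = 255 + 0 = 255 → 255
  B: 0 + 0.89×(255−0) = 0 + 226.95 = 226.95 → 227

rgb(227, 255, 227)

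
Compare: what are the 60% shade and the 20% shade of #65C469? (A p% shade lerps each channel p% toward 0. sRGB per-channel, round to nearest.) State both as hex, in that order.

#284E2A, #519D54

#65C469 is rgb(101, 196, 105).
60% shade:
  R: 101 − 60.6 = 40.4 → 40
  G: 196 − 117.6 = 78.4 → 78
  B: 105 − 63 = 42 → 42
  → #284E2A
20% shade:
  R: 101 − 20.2 = 80.8 → 81
  G: 196 + 0.2×(0−196) = 196 − 39.2 = 156.8 → 157
  B: 105 − 21 = 84 → 84
  → #519D54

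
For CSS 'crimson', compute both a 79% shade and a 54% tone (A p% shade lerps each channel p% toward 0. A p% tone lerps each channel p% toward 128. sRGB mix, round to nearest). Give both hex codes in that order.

CSS crimson is rgb(220, 20, 60).
79% shade:
  R: 220 + 0.79×(0−220) = 220 − 173.8 = 46.2 → 46
  G: 20 − 15.8 = 4.2 → 4
  B: 60 + 0.79×(0−60) = 60 − 47.4 = 12.6 → 13
  → #2E040D
54% tone:
  R: 220 − 49.68 = 170.32 → 170
  G: 20 + 0.54×(128−20) = 20 + 58.32 = 78.32 → 78
  B: 60 + 36.72 = 96.72 → 97
  → #AA4E61

#2E040D, #AA4E61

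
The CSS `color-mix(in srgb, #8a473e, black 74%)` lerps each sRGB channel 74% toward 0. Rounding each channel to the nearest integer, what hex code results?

#8a473e is rgb(138, 71, 62).
Lerp each channel 74% toward 0:
  R: 138 − 102.12 = 35.88 → 36
  G: 71 − 52.54 = 18.46 → 18
  B: 62 − 45.88 = 16.12 → 16
rgb(36, 18, 16) = #241210.

#241210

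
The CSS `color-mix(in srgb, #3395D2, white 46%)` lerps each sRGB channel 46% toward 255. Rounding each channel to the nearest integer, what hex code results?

#3395D2 is rgb(51, 149, 210).
Lerp each channel 46% toward 255:
  R: 51 + 93.84 = 144.84 → 145
  G: 149 + 48.76 = 197.76 → 198
  B: 210 + 0.46×(255−210) = 210 + 20.7 = 230.7 → 231
rgb(145, 198, 231) = #91C6E7.

#91C6E7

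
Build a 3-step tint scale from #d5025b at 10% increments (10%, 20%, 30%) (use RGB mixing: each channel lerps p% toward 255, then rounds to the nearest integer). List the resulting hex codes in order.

#d91b6b, #dd357c, #e24e8c

#d5025b is rgb(213, 2, 91).
10%: (213 + 4.2 = 217.2→217, 2 + 25.3 = 27.3→27, 91 + 16.4 = 107.4→107) → #d91b6b
20%: (213 + 8.4 = 221.4→221, 2 + 50.6 = 52.6→53, 91 + 32.8 = 123.8→124) → #dd357c
30%: (213 + 12.6 = 225.6→226, 2 + 75.9 = 77.9→78, 91 + 49.2 = 140.2→140) → #e24e8c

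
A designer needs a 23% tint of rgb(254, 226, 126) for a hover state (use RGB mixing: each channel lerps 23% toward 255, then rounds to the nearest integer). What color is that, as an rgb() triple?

rgb(254, 233, 156)

Lerp each channel 23% toward 255:
  R: 254 + 0.23 = 254.23 → 254
  G: 226 + 6.67 = 232.67 → 233
  B: 126 + 29.67 = 155.67 → 156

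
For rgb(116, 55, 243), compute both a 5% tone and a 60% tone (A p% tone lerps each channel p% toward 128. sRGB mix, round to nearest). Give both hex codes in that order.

5% tone:
  R: 116 + 0.05×(128−116) = 116 + 0.6 = 116.6 → 117
  G: 55 + 3.65 = 58.65 → 59
  B: 243 + 0.05×(128−243) = 243 − 5.75 = 237.25 → 237
  → #753bed
60% tone:
  R: 116 + 7.2 = 123.2 → 123
  G: 55 + 43.8 = 98.8 → 99
  B: 243 + 0.6×(128−243) = 243 − 69 = 174 → 174
  → #7b63ae

#753bed, #7b63ae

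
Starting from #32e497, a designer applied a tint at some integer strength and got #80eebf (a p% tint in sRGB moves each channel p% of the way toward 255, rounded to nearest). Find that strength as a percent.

#32e497 is rgb(50, 228, 151); #80eebf is rgb(128, 238, 191).
On the R channel (widest range): 128 ≈ 50 + (p/100)(255 − 50), so p ≈ 100×(128 − 50)/(255 − 50) = 7800/205 = 38.05.
p = 38 reproduces all three channels after rounding.

38%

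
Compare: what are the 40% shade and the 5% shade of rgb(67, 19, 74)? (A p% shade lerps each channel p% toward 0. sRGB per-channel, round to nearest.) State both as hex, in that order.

#280B2C, #401246

40% shade:
  R: 67 + 0.4×(0−67) = 67 − 26.8 = 40.2 → 40
  G: 19 + 0.4×(0−19) = 19 − 7.6 = 11.4 → 11
  B: 74 + 0.4×(0−74) = 74 − 29.6 = 44.4 → 44
  → #280B2C
5% shade:
  R: 67 + 0.05×(0−67) = 67 − 3.35 = 63.65 → 64
  G: 19 + 0.05×(0−19) = 19 − 0.95 = 18.05 → 18
  B: 74 + 0.05×(0−74) = 74 − 3.7 = 70.3 → 70
  → #401246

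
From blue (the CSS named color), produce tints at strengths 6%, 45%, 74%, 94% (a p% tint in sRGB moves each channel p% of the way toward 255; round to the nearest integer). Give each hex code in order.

#0F0FFF, #7373FF, #BDBDFF, #F0F0FF

CSS blue is rgb(0, 0, 255).
6%: (0 + 15.3 = 15.3→15, 0 + 15.3 = 15.3→15, 255→255) → #0F0FFF
45%: (0 + 114.75 = 114.75→115, 0 + 114.75 = 114.75→115, 255→255) → #7373FF
74%: (0 + 188.7 = 188.7→189, 0 + 188.7 = 188.7→189, 255→255) → #BDBDFF
94%: (0 + 239.7 = 239.7→240, 0 + 239.7 = 239.7→240, 255→255) → #F0F0FF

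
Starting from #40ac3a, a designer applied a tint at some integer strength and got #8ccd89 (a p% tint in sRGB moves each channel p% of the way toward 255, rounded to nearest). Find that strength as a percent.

#40ac3a is rgb(64, 172, 58); #8ccd89 is rgb(140, 205, 137).
On the B channel (widest range): 137 ≈ 58 + (p/100)(255 − 58), so p ≈ 100×(137 − 58)/(255 − 58) = 7900/197 = 40.10.
p = 40 reproduces all three channels after rounding.

40%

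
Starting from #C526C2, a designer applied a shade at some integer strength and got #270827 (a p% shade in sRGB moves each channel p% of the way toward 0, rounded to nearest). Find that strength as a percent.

#C526C2 is rgb(197, 38, 194); #270827 is rgb(39, 8, 39).
On the R channel (widest range): 39 ≈ 197 + (p/100)(0 − 197), so p ≈ 100×(39 − 197)/(0 − 197) = -15800/-197 = 80.20.
p = 80 reproduces all three channels after rounding.

80%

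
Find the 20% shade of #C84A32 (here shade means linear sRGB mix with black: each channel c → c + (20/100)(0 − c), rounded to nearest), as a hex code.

#C84A32 is rgb(200, 74, 50).
Per channel, c → c + 0.2(0 − c):
  R: 200 + 0.2×(0−200) = 200 − 40 = 160 → 160
  G: 74 + 0.2×(0−74) = 74 − 14.8 = 59.2 → 59
  B: 50 + 0.2×(0−50) = 50 − 10 = 40 → 40
rgb(160, 59, 40) = #A03B28.

#A03B28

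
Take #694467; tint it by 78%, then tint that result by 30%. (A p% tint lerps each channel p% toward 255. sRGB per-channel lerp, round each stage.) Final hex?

#694467 is rgb(105, 68, 103).
A 78% tint moves each channel 78% toward 255:
  R: 105 + 0.78×(255−105) = 105 + 117 = 222 → 222
  G: 68 + 0.78×(255−68) = 68 + 145.86 = 213.86 → 214
  B: 103 + 118.56 = 221.56 → 222
After the tint: rgb(222, 214, 222) = #DED6DE.
Per channel, c → c + 0.3(255 − c):
  R: 222 + 9.9 = 231.9 → 232
  G: 214 + 0.3×(255−214) = 214 + 12.3 = 226.3 → 226
  B: 222 + 0.3×(255−222) = 222 + 9.9 = 231.9 → 232
rgb(232, 226, 232) = #E8E2E8.

#E8E2E8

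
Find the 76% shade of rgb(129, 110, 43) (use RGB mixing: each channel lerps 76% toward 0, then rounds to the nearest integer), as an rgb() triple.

rgb(31, 26, 10)

Lerp each channel 76% toward 0:
  R: 129 + 0.76×(0−129) = 129 − 98.04 = 30.96 → 31
  G: 110 + 0.76×(0−110) = 110 − 83.6 = 26.4 → 26
  B: 43 + 0.76×(0−43) = 43 − 32.68 = 10.32 → 10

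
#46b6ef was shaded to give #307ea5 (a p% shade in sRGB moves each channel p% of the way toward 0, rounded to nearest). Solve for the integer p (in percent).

31%

#46b6ef is rgb(70, 182, 239); #307ea5 is rgb(48, 126, 165).
On the B channel (widest range): 165 ≈ 239 + (p/100)(0 − 239), so p ≈ 100×(165 − 239)/(0 − 239) = -7400/-239 = 30.96.
p = 31 reproduces all three channels after rounding.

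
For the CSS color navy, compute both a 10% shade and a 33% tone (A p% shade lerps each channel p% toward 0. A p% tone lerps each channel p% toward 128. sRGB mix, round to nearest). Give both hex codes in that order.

#000073, #2A2A80

CSS navy is rgb(0, 0, 128).
10% shade:
  R: 0 + 0.1×(0−0) = 0 + 0 = 0 → 0
  G: 0 + 0.1×(0−0) = 0 + 0 = 0 → 0
  B: 128 − 12.8 = 115.2 → 115
  → #000073
33% tone:
  R: 0 + 42.24 = 42.24 → 42
  G: 0 + 0.33×(128−0) = 0 + 42.24 = 42.24 → 42
  B: 128 + 0.33×(128−128) = 128 + 0 = 128 → 128
  → #2A2A80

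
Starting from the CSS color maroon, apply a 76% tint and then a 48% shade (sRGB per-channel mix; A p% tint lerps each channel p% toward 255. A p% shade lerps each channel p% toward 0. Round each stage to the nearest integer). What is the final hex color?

CSS maroon is rgb(128, 0, 0).
Per channel, c → c + 0.76(255 − c):
  R: 128 + 96.52 = 224.52 → 225
  G: 0 + 0.76×(255−0) = 0 + 193.8 = 193.8 → 194
  B: 0 + 0.76×(255−0) = 0 + 193.8 = 193.8 → 194
After the tint: rgb(225, 194, 194) = #E1C2C2.
Per channel, c → c + 0.48(0 − c):
  R: 225 + 0.48×(0−225) = 225 − 108 = 117 → 117
  G: 194 − 93.12 = 100.88 → 101
  B: 194 − 93.12 = 100.88 → 101
rgb(117, 101, 101) = #756565.

#756565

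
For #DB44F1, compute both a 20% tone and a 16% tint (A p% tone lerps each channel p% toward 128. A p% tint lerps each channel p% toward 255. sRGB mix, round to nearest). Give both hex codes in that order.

#C950DA, #E162F3

#DB44F1 is rgb(219, 68, 241).
20% tone:
  R: 219 + 0.2×(128−219) = 219 − 18.2 = 200.8 → 201
  G: 68 + 0.2×(128−68) = 68 + 12 = 80 → 80
  B: 241 + 0.2×(128−241) = 241 − 22.6 = 218.4 → 218
  → #C950DA
16% tint:
  R: 219 + 0.16×(255−219) = 219 + 5.76 = 224.76 → 225
  G: 68 + 0.16×(255−68) = 68 + 29.92 = 97.92 → 98
  B: 241 + 0.16×(255−241) = 241 + 2.24 = 243.24 → 243
  → #E162F3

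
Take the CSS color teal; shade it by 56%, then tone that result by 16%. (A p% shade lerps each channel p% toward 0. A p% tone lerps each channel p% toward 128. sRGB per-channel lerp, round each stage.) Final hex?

CSS teal is rgb(0, 128, 128).
A 56% shade moves each channel 56% toward 0:
  R: 0 + 0.56×(0−0) = 0 + 0 = 0 → 0
  G: 128 − 71.68 = 56.32 → 56
  B: 128 + 0.56×(0−128) = 128 − 71.68 = 56.32 → 56
After the shade: rgb(0, 56, 56) = #003838.
A 16% tone moves each channel 16% toward 128:
  R: 0 + 20.48 = 20.48 → 20
  G: 56 + 0.16×(128−56) = 56 + 11.52 = 67.52 → 68
  B: 56 + 0.16×(128−56) = 56 + 11.52 = 67.52 → 68
rgb(20, 68, 68) = #144444.

#144444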